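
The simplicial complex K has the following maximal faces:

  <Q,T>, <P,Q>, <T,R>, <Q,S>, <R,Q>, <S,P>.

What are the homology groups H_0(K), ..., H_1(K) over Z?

K has 5 vertices, 6 edges.
rank ∂_0 = 0, rank ∂_1 = 4 ⇒ b_0 = 5 − 0 − 4 = 1; all invariant factors of ∂_1 are 1 so no torsion. So H_0 ≅ Z.
rank ∂_1 = 4, rank ∂_2 = 0 ⇒ b_1 = 6 − 4 − 0 = 2. So H_1 ≅ Z^2.

H_0 = Z,  H_1 = Z^2.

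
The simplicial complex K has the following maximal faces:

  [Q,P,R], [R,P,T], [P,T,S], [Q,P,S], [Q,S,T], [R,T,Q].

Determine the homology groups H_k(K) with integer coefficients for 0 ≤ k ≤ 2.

Fix the vertex order P < Q < R < S < T and write every simplex with vertices in increasing order. Then dim K = 2 and the simplices of K are:

  0-simplices (5): P, Q, R, S, T
  1-simplices (9): PQ, PR, PS, PT, QR, QS, QT, RT, ST
  2-simplices (6): PQR, PQS, PRT, PST, QRT, QST

giving chain groups C_0 ≅ Z^5, C_1 ≅ Z^9, C_2 ≅ Z^6.

∂_1: C_1 → C_0 sends each edge [p,q] (with p < q) to q − p. For instance
  ∂PR = R − P.
The 5×9 boundary matrix has rank 4 and Smith normal form diag(1,1,1,1).

The boundary map ∂_2: C_2 → C_1 maps a triangle to the signed sum of its edges. For instance
  ∂QRT = RT − QT + QR,
  ∂PST = ST − PT + PS.
This gives a 9×6 integer matrix of rank 5; reducing to Smith normal form yields diagonal entries (1,1,1,1,1).

Computing H_k = (kernel of ∂_k) / (image of ∂_{k+1}):

  H_0: rank C_0 − rank ∂_1 = 5 − 4 = 1, and the invariant factors of ∂_1 are all 1, so H_0 ≅ Z.
  H_1: rank ker ∂_1 − rank ∂_2 = (9 − 4) − 5 = 0, and the invariant factors of ∂_2 are all 1, so H_1 ≅ 0.
  H_2: rank ker ∂_2 − rank ∂_3 = (6 − 5) − 0 = 1, and there is no ∂_3, so H_2 ≅ Z.

H_0 = Z,  H_1 = 0,  H_2 = Z.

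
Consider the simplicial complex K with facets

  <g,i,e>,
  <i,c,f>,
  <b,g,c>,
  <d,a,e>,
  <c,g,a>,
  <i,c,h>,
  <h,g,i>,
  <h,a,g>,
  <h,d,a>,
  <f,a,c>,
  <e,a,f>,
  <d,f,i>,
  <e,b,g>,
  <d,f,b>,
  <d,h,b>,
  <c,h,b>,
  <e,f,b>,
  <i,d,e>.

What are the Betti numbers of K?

K has 9 vertices, 27 edges, 18 triangles.
rank ∂_0 = 0, rank ∂_1 = 8 ⇒ b_0 = 9 − 0 − 8 = 1; all invariant factors of ∂_1 are 1 so no torsion. So H_0 ≅ Z.
rank ∂_1 = 8, rank ∂_2 = 18 ⇒ b_1 = 27 − 8 − 18 = 1; ∂_2 has invariant factor(s) [2] giving torsion. So H_1 ≅ Z × Z/2.
rank ∂_2 = 18, rank ∂_3 = 0 ⇒ b_2 = 18 − 18 − 0 = 0. So H_2 ≅ 0.

b_0 = 1, b_1 = 1, b_2 = 0.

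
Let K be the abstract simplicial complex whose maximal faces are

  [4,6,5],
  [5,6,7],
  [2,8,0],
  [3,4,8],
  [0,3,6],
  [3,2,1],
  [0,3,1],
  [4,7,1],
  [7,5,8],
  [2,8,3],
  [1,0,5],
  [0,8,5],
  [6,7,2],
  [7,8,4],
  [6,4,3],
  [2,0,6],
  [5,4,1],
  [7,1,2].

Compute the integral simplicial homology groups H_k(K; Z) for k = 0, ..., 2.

We work with the vertex ordering 0 < 1 < 2 < 3 < 4 < 5 < 6 < 7 < 8. The simplices of K, each written with vertices in increasing order, are:

  0-simplices (9): [0], [1], [2], [3], [4], [5], [6], [7], [8]
  1-simplices (27): (27 of them)
  2-simplices (18): [0,1,3], [0,1,5], [0,2,6], [0,2,8], [0,3,6], [0,5,8], [1,2,3], [1,2,7], [1,4,5], [1,4,7], [2,3,8], [2,6,7], [3,4,6], [3,4,8], [4,5,6], [4,7,8], [5,6,7], [5,7,8]

so the chain groups are C_0 ≅ Z^9, C_1 ≅ Z^27, C_2 ≅ Z^18.

The boundary map ∂_1: C_1 → C_0 sends each edge [p,q] (with p < q) to q − p.
The 9×27 boundary matrix has rank 8 and Smith normal form diag(1,1,1,1,1,1,1,1).

∂_2: C_2 → C_1 sends each 2-simplex [p,q,r] to [q,r] − [p,r] + [p,q]. For instance
  ∂[2,3,8] = [3,8] − [2,8] + [2,3],
  ∂[1,2,7] = [2,7] − [1,7] + [1,2].
As a 27×18 matrix over Z this has rank 18, with invariant factors (1,1,1,1,1,1,1,1,1,1,1,1,1,1,1,1,1,2).

Now H_k = ker ∂_k / im ∂_{k+1}, so:

  H_0: rank C_0 − rank ∂_1 = 9 − 8 = 1, and the invariant factors of ∂_1 are all 1, so H_0 = Z.
  H_1: rank ker ∂_1 − rank ∂_2 = (27 − 8) − 18 = 1, and ∂_2 has invariant factor 2 > 1, so H_1 = Z × Z/2.
  H_2: rank ker ∂_2 − rank ∂_3 = (18 − 18) − 0 = 0, and there is no ∂_3, so H_2 = 0.

As a check, the Euler characteristic is 9 − 27 + 18 = 0, which agrees with 1 − 1 + 0 = 0.

H_0 = Z,  H_1 = Z × Z/2,  H_2 = 0.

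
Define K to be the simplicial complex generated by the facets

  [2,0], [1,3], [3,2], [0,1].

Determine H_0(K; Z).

Fix the vertex order 0 < 1 < 2 < 3 and write every simplex with vertices in increasing order. Then dim K = 1 and the simplices of K are:

  0-simplices (4): [0], [1], [2], [3]
  1-simplices (4): [0,1], [0,2], [1,3], [2,3]

so the chain groups are C_0 ≅ Z^4, C_1 ≅ Z^4.

∂_1: C_1 → C_0 is given by ∂[p,q] = [q] − [p].
This gives a 4×4 integer matrix of rank 3; reducing to Smith normal form yields diagonal entries (1,1,1).

Computing H_k = (kernel of ∂_k) / (image of ∂_{k+1}):

  H_0: rank C_0 − rank ∂_1 = 4 − 3 = 1, and the invariant factors of ∂_1 are all 1, so H_0 = Z.

H_0 ≅ Z.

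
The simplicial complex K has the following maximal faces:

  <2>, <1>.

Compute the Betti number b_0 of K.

We work with the vertex ordering 1 < 2. The simplices of K, each written with vertices in increasing order, are:

  0-simplices (2): [1], [2]

so the chain groups are C_0 ≅ Z^2.

Computing H_k = (kernel of ∂_k) / (image of ∂_{k+1}):

  H_0: rank C_0 − rank ∂_1 = 2 − 0 = 2, and there is no ∂_1, so H_0 = Z^2.

(K is a triangulation of a set of 2 points.)

Hence the Betti numbers are b_0 = 2.

b_0 = 2.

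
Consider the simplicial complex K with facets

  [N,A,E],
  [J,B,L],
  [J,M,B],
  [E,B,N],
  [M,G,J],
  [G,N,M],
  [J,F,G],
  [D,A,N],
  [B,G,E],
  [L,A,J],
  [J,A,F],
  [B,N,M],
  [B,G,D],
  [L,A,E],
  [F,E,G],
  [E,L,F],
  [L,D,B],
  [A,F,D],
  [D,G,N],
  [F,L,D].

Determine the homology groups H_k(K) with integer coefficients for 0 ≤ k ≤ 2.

H_0 ≅ Z,  H_1 ≅ Z ⊕ Z_2,  H_2 = 0.

We work with the vertex ordering A < B < D < E < F < G < J < L < M < N. The simplices of K, each written with vertices in increasing order, are:

  0-simplices (10): A, B, D, E, F, G, J, L, M, N
  1-simplices (30): AD, AE, AF, AJ, AL, AN, BD, BE, BG, BJ, BL, BM, BN, DF, DG, DL, DN, EF, EG, EL, EN, FG, FJ, FL, GJ, GM, GN, JL, JM, MN
  2-simplices (20): ADF, ADN, AEL, AEN, AFJ, AJL, BDG, BDL, BEG, BEN, BJL, BJM, BMN, DFL, DGN, EFG, EFL, FGJ, GJM, GMN

giving chain groups C_0 ≅ Z^10, C_1 ≅ Z^30, C_2 ≅ Z^20.

Boundary ∂_1: C_1 → C_0 maps an edge to its endpoints' difference, ∂[p,q] = q − p.
This gives a 10×30 integer matrix of rank 9; reducing to Smith normal form yields diagonal entries (1,1,1,1,1,1,1,1,1).

Boundary ∂_2: C_2 → C_1 maps a triangle to the signed sum of its edges. For instance
  ∂AEL = EL − AL + AE,
  ∂ADF = DF − AF + AD.
The 30×20 boundary matrix has rank 20 and Smith normal form diag(1,1,1,1,1,1,1,1,1,1,1,1,1,1,1,1,1,1,1,2).

Computing H_k = (kernel of ∂_k) / (image of ∂_{k+1}):

  H_0: rank C_0 − rank ∂_1 = 10 − 9 = 1, and the invariant factors of ∂_1 are all 1, so H_0 = Z.
  H_1: rank ker ∂_1 − rank ∂_2 = (30 − 9) − 20 = 1, and ∂_2 has invariant factor 2 > 1, so H_1 = Z ⊕ Z_2.
  H_2: rank ker ∂_2 − rank ∂_3 = (20 − 20) − 0 = 0, and there is no ∂_3, so H_2 = 0.

As a check, the Euler characteristic is 10 − 30 + 20 = 0, which agrees with 1 − 1 + 0 = 0.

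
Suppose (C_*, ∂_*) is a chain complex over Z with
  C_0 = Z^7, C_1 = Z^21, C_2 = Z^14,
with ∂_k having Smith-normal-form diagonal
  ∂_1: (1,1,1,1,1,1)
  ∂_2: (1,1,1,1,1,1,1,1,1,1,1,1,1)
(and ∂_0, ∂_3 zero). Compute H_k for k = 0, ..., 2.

H_0 = Z,  H_1 = Z^2,  H_2 = Z.

H_0: b_0 = 7 − 0 − 6 = 1; torsion from ∂_1 factors > 1: none. So H_0 = Z.
H_1: b_1 = 21 − 6 − 13 = 2; torsion from ∂_2 factors > 1: none. So H_1 = Z^2.
H_2: b_2 = 14 − 13 − 0 = 1; torsion from ∂_3 factors > 1: none. So H_2 = Z.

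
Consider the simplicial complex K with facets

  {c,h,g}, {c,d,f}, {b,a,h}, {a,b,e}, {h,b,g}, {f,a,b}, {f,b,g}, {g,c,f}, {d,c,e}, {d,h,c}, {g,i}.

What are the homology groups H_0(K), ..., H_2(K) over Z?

H_0 = Z,  H_1 = Z,  H_2 = 0.

Fix the vertex order a < b < c < d < e < f < g < h < i and write every simplex with vertices in increasing order. Then dim K = 2 and the simplices of K are:

  0-simplices (9): a, b, c, d, e, f, g, h, i
  1-simplices (19): ab, ae, af, ah, be, bf, bg, bh, cd, ce, cf, cg, ch, de, df, dh, fg, gh, gi
  2-simplices (10): abe, abf, abh, bfg, bgh, cde, cdf, cdh, cfg, cgh

so the chain groups are C_0 ≅ Z^9, C_1 ≅ Z^19, C_2 ≅ Z^10.

The boundary map ∂_1: C_1 → C_0 maps an edge to its endpoints' difference, ∂[p,q] = q − p. For instance
  ∂bg = g − b.
The 9×19 boundary matrix has rank 8 and Smith normal form diag(1,1,1,1,1,1,1,1).

The boundary map ∂_2: C_2 → C_1 sends each 2-simplex [p,q,r] to [q,r] − [p,r] + [p,q]. For instance
  ∂abe = be − ae + ab,
  ∂abh = bh − ah + ab.
The 19×10 boundary matrix has rank 10 and Smith normal form diag(1,1,1,1,1,1,1,1,1,1).

From H_k ≅ ker(∂_k) / im(∂_{k+1}) we obtain:

  H_0: rank C_0 − rank ∂_1 = 9 − 8 = 1, and the invariant factors of ∂_1 are all 1, so H_0 ≅ Z.
  H_1: rank ker ∂_1 − rank ∂_2 = (19 − 8) − 10 = 1, and the invariant factors of ∂_2 are all 1, so H_1 ≅ Z.
  H_2: rank ker ∂_2 − rank ∂_3 = (10 − 10) − 0 = 0, and there is no ∂_3, so H_2 ≅ 0.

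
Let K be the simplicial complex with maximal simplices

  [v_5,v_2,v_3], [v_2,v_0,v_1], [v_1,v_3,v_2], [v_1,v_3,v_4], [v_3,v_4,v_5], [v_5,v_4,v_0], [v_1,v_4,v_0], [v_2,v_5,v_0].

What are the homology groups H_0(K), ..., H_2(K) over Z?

Take the total order v_0 < v_1 < v_2 < v_3 < v_4 < v_5 on the vertex set. Then K (dimension 2) consists of the simplices:

  0-simplices (6): [v_0], [v_1], [v_2], [v_3], [v_4], [v_5]
  1-simplices (12): [v_0,v_1], [v_0,v_2], [v_0,v_4], [v_0,v_5], [v_1,v_2], [v_1,v_3], [v_1,v_4], [v_2,v_3], [v_2,v_5], [v_3,v_4], [v_3,v_5], [v_4,v_5]
  2-simplices (8): [v_0,v_1,v_2], [v_0,v_1,v_4], [v_0,v_2,v_5], [v_0,v_4,v_5], [v_1,v_2,v_3], [v_1,v_3,v_4], [v_2,v_3,v_5], [v_3,v_4,v_5]

Hence C_0 ≅ Z^6, C_1 ≅ Z^12, C_2 ≅ Z^8.

∂_1: C_1 → C_0 maps an edge to its endpoints' difference, ∂[p,q] = q − p.
The 6×12 boundary matrix has rank 5 and Smith normal form diag(1,1,1,1,1).

The boundary map ∂_2: C_2 → C_1 maps a triangle to the signed sum of its edges. For instance
  ∂[v_0,v_1,v_2] = [v_1,v_2] − [v_0,v_2] + [v_0,v_1],
  ∂[v_1,v_3,v_4] = [v_3,v_4] − [v_1,v_4] + [v_1,v_3].
This gives a 12×8 integer matrix of rank 7; reducing to Smith normal form yields diagonal entries (1,1,1,1,1,1,1).

Computing H_k = (kernel of ∂_k) / (image of ∂_{k+1}):

  H_0: rank C_0 − rank ∂_1 = 6 − 5 = 1, and the invariant factors of ∂_1 are all 1, so H_0 ≅ Z.
  H_1: rank ker ∂_1 − rank ∂_2 = (12 − 5) − 7 = 0, and the invariant factors of ∂_2 are all 1, so H_1 ≅ 0.
  H_2: rank ker ∂_2 − rank ∂_3 = (8 − 7) − 0 = 1, and there is no ∂_3, so H_2 ≅ Z.

(K is a triangulation of the 2-sphere S^2.)

H_0 ≅ Z,  H_1 = 0,  H_2 ≅ Z.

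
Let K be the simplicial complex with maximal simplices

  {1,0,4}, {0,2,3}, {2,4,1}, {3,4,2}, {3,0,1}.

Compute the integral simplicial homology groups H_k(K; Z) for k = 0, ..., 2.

K has 5 vertices, 10 edges, 5 triangles.
rank ∂_0 = 0, rank ∂_1 = 4 ⇒ b_0 = 5 − 0 − 4 = 1; all invariant factors of ∂_1 are 1 so no torsion. So H_0 = Z.
rank ∂_1 = 4, rank ∂_2 = 5 ⇒ b_1 = 10 − 4 − 5 = 1; all invariant factors of ∂_2 are 1 so no torsion. So H_1 = Z.
rank ∂_2 = 5, rank ∂_3 = 0 ⇒ b_2 = 5 − 5 − 0 = 0. So H_2 = 0.

H_0 ≅ Z,  H_1 ≅ Z,  H_2 = 0.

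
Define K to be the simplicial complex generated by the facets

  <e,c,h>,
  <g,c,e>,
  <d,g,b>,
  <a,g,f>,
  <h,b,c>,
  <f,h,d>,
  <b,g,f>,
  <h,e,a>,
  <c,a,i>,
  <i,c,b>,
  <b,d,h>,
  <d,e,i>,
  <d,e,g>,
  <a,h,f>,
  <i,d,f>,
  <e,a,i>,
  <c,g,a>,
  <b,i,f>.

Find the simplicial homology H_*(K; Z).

H_0 ≅ Z,  H_1 ≅ Z ⊕ Z/2Z,  H_2 = 0.

Take the total order a < b < c < d < e < f < g < h < i on the vertex set. Then K (dimension 2) consists of the simplices:

  0-simplices (9): a, b, c, d, e, f, g, h, i
  1-simplices (27): ac, ae, af, ag, ah, ai, bc, bd, bf, bg, bh, bi, ce, cg, ch, ci, de, df, dg, dh, di, eg, eh, ei, fg, fh, fi
  2-simplices (18): acg, aci, aeh, aei, afg, afh, bch, bci, bdg, bdh, bfg, bfi, ceg, ceh, deg, dei, dfh, dfi

giving chain groups C_0 ≅ Z^9, C_1 ≅ Z^27, C_2 ≅ Z^18.

Boundary ∂_1: C_1 → C_0 is given by ∂[p,q] = [q] − [p]. For instance
  ∂bi = i − b.
As a 9×27 matrix over Z this has rank 8, with invariant factors (1,1,1,1,1,1,1,1).

The boundary map ∂_2: C_2 → C_1 sends each 2-simplex [p,q,r] to [q,r] − [p,r] + [p,q]. For instance
  ∂bci = ci − bi + bc,
  ∂ceh = eh − ch + ce.
This gives a 27×18 integer matrix of rank 18; reducing to Smith normal form yields diagonal entries (1,1,1,1,1,1,1,1,1,1,1,1,1,1,1,1,1,2).

From H_k ≅ ker(∂_k) / im(∂_{k+1}) we obtain:

  H_0: rank C_0 − rank ∂_1 = 9 − 8 = 1, and the invariant factors of ∂_1 are all 1, so H_0 = Z.
  H_1: rank ker ∂_1 − rank ∂_2 = (27 − 8) − 18 = 1, and ∂_2 has invariant factor 2 > 1, so H_1 = Z ⊕ Z/2Z.
  H_2: rank ker ∂_2 − rank ∂_3 = (18 − 18) − 0 = 0, and there is no ∂_3, so H_2 = 0.

As a check, the Euler characteristic is 9 − 27 + 18 = 0, which agrees with 1 − 1 + 0 = 0.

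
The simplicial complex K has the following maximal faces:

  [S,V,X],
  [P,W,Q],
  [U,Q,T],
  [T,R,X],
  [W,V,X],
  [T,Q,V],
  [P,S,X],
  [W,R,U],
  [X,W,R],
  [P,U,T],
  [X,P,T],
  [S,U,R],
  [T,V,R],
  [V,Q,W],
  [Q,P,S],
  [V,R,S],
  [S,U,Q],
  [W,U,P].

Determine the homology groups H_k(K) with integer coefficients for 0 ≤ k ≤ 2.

H_0 ≅ Z,  H_1 ≅ Z ⊕ Z/2Z,  H_2 = 0.

We work with the vertex ordering P < Q < R < S < T < U < V < W < X. The simplices of K, each written with vertices in increasing order, are:

  0-simplices (9): P, Q, R, S, T, U, V, W, X
  1-simplices (27): PQ, PS, PT, PU, PW, PX, QS, QT, QU, QV, QW, RS, RT, RU, RV, RW, RX, SU, SV, SX, TU, TV, TX, UW, VW, VX, WX
  2-simplices (18): PQS, PQW, PSX, PTU, PTX, PUW, QSU, QTU, QTV, QVW, RSU, RSV, RTV, RTX, RUW, RWX, SVX, VWX

giving chain groups C_0 ≅ Z^9, C_1 ≅ Z^27, C_2 ≅ Z^18.

∂_1: C_1 → C_0 sends each edge [p,q] (with p < q) to q − p. For instance
  ∂TU = U − T.
This gives a 9×27 integer matrix of rank 8; reducing to Smith normal form yields diagonal entries (1,1,1,1,1,1,1,1).

The boundary map ∂_2: C_2 → C_1 maps a triangle to the signed sum of its edges. For instance
  ∂PUW = UW − PW + PU,
  ∂PTX = TX − PX + PT.
As a 27×18 matrix over Z this has rank 18, with invariant factors (1,1,1,1,1,1,1,1,1,1,1,1,1,1,1,1,1,2).

Now H_k = ker ∂_k / im ∂_{k+1}, so:

  H_0: rank C_0 − rank ∂_1 = 9 − 8 = 1, and the invariant factors of ∂_1 are all 1, so H_0 = Z.
  H_1: rank ker ∂_1 − rank ∂_2 = (27 − 8) − 18 = 1, and ∂_2 has invariant factor 2 > 1, so H_1 = Z ⊕ Z/2Z.
  H_2: rank ker ∂_2 − rank ∂_3 = (18 − 18) − 0 = 0, and there is no ∂_3, so H_2 = 0.

(K is a triangulation of the Klein bottle.)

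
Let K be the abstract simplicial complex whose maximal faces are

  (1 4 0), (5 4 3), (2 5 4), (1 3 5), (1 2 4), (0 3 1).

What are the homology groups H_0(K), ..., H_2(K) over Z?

H_0 = Z,  H_1 = Z,  H_2 = 0.

We work with the vertex ordering 0 < 1 < 2 < 3 < 4 < 5. The simplices of K, each written with vertices in increasing order, are:

  0-simplices (6): [0], [1], [2], [3], [4], [5]
  1-simplices (12): [0,1], [0,3], [0,4], [1,2], [1,3], [1,4], [1,5], [2,4], [2,5], [3,4], [3,5], [4,5]
  2-simplices (6): [0,1,3], [0,1,4], [1,2,4], [1,3,5], [2,4,5], [3,4,5]

giving chain groups C_0 ≅ Z^6, C_1 ≅ Z^12, C_2 ≅ Z^6.

The boundary map ∂_1: C_1 → C_0 sends each edge [p,q] (with p < q) to q − p. For instance
  ∂[2,5] = [5] − [2].
This gives a 6×12 integer matrix of rank 5; reducing to Smith normal form yields diagonal entries (1,1,1,1,1).

The boundary map ∂_2: C_2 → C_1 sends each 2-simplex [p,q,r] to [q,r] − [p,r] + [p,q]. For instance
  ∂[3,4,5] = [4,5] − [3,5] + [3,4],
  ∂[0,1,3] = [1,3] − [0,3] + [0,1].
The 12×6 boundary matrix has rank 6 and Smith normal form diag(1,1,1,1,1,1).

Reading off H_k = ker ∂_k / im ∂_{k+1}:

  H_0: rank C_0 − rank ∂_1 = 6 − 5 = 1, and the invariant factors of ∂_1 are all 1, so H_0 ≅ Z.
  H_1: rank ker ∂_1 − rank ∂_2 = (12 − 5) − 6 = 1, and the invariant factors of ∂_2 are all 1, so H_1 ≅ Z.
  H_2: rank ker ∂_2 − rank ∂_3 = (6 − 6) − 0 = 0, and there is no ∂_3, so H_2 ≅ 0.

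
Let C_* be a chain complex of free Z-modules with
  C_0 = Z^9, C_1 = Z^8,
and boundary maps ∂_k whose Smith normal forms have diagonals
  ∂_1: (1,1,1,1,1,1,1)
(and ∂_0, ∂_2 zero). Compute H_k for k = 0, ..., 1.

H_0: b_0 = 9 − 0 − 7 = 2; torsion from ∂_1 factors > 1: none. So H_0 ≅ Z^2.
H_1: b_1 = 8 − 7 − 0 = 1; torsion from ∂_2 factors > 1: none. So H_1 ≅ Z.

H_0 ≅ Z^2,  H_1 ≅ Z.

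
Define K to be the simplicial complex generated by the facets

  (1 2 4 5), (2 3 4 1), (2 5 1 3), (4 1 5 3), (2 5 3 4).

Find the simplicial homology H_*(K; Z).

H_0 ≅ Z,  H_1 = 0,  H_2 = 0,  H_3 ≅ Z.

K has 5 vertices, 10 edges, 10 triangles, 5 3-simplices.
rank ∂_0 = 0, rank ∂_1 = 4 ⇒ b_0 = 5 − 0 − 4 = 1; all invariant factors of ∂_1 are 1 so no torsion. So H_0 ≅ Z.
rank ∂_1 = 4, rank ∂_2 = 6 ⇒ b_1 = 10 − 4 − 6 = 0; all invariant factors of ∂_2 are 1 so no torsion. So H_1 ≅ 0.
rank ∂_2 = 6, rank ∂_3 = 4 ⇒ b_2 = 10 − 6 − 4 = 0; all invariant factors of ∂_3 are 1 so no torsion. So H_2 ≅ 0.
rank ∂_3 = 4, rank ∂_4 = 0 ⇒ b_3 = 5 − 4 − 0 = 1. So H_3 ≅ Z.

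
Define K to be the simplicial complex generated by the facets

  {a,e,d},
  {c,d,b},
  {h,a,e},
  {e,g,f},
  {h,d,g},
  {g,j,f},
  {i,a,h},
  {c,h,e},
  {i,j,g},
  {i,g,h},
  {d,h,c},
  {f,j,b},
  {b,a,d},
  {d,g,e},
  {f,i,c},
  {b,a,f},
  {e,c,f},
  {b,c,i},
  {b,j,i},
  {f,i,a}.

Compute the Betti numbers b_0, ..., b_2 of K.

b_0 = 1, b_1 = 1, b_2 = 0.

K has 10 vertices, 30 edges, 20 triangles.
rank ∂_0 = 0, rank ∂_1 = 9 ⇒ b_0 = 10 − 0 − 9 = 1; all invariant factors of ∂_1 are 1 so no torsion. So H_0 ≅ Z.
rank ∂_1 = 9, rank ∂_2 = 20 ⇒ b_1 = 30 − 9 − 20 = 1; ∂_2 has invariant factor(s) [2] giving torsion. So H_1 ≅ Z ⊕ Z/2.
rank ∂_2 = 20, rank ∂_3 = 0 ⇒ b_2 = 20 − 20 − 0 = 0. So H_2 ≅ 0.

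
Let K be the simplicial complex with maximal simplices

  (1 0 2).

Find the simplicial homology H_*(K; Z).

Order the vertices as 0 < 1 < 2. Listing each simplex with vertices in this order, K has dimension 2 with simplices:

  0-simplices (3): [0], [1], [2]
  1-simplices (3): [0,1], [0,2], [1,2]
  2-simplices (1): [0,1,2]

Hence C_0 ≅ Z^3, C_1 ≅ Z^3, C_2 ≅ Z^1.

Boundary ∂_1: C_1 → C_0 is given by ∂[p,q] = [q] − [p]. For instance
  ∂[1,2] = [2] − [1].
As a 3×3 matrix over Z this has rank 2, with invariant factors (1,1).

∂_2: C_2 → C_1 sends each 2-simplex [p,q,r] to [q,r] − [p,r] + [p,q]. For instance
  ∂[0,1,2] = [1,2] − [0,2] + [0,1].
As a 3×1 matrix over Z this has rank 1, with invariant factors (1).

Now H_k = ker ∂_k / im ∂_{k+1}, so:

  H_0: rank C_0 − rank ∂_1 = 3 − 2 = 1, and the invariant factors of ∂_1 are all 1, so H_0 = Z.
  H_1: rank ker ∂_1 − rank ∂_2 = (3 − 2) − 1 = 0, and the invariant factors of ∂_2 are all 1, so H_1 = 0.
  H_2: rank ker ∂_2 − rank ∂_3 = (1 − 1) − 0 = 0, and there is no ∂_3, so H_2 = 0.

H_0 = Z,  H_1 = 0,  H_2 = 0.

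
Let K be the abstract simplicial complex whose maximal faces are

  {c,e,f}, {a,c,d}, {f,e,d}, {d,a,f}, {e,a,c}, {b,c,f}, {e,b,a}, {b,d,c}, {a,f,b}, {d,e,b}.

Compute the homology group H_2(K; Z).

K has 6 vertices, 15 edges, 10 triangles.
rank ∂_2 = 10, rank ∂_3 = 0 ⇒ b_2 = 10 − 10 − 0 = 0. So H_2 = 0.

H_2 ≅ 0.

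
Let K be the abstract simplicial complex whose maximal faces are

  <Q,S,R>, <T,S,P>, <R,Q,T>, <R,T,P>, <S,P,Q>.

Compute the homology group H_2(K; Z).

Order the vertices as P < Q < R < S < T. Listing each simplex with vertices in this order, K has dimension 2 with simplices:

  0-simplices (5): P, Q, R, S, T
  1-simplices (10): PQ, PR, PS, PT, QR, QS, QT, RS, RT, ST
  2-simplices (5): PQS, PRT, PST, QRS, QRT

giving chain groups C_0 ≅ Z^5, C_1 ≅ Z^10, C_2 ≅ Z^5.

Boundary ∂_1: C_1 → C_0 maps an edge to its endpoints' difference, ∂[p,q] = q − p. For instance
  ∂QS = S − Q.
The 5×10 boundary matrix has rank 4 and Smith normal form diag(1,1,1,1).

Boundary ∂_2: C_2 → C_1 maps a triangle to the signed sum of its edges. For instance
  ∂PRT = RT − PT + PR,
  ∂QRS = RS − QS + QR.
The resulting 10×5 matrix has rank 5, and its Smith normal form has invariant factors (1,1,1,1,1).

Reading off H_k = ker ∂_k / im ∂_{k+1}:

  H_2: rank ker ∂_2 − rank ∂_3 = (5 − 5) − 0 = 0, and there is no ∂_3, so H_2 ≅ 0.

H_2 = 0.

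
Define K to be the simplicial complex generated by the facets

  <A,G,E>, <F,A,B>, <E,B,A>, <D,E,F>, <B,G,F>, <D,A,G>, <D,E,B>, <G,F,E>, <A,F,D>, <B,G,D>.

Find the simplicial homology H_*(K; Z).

Fix the vertex order A < B < D < E < F < G and write every simplex with vertices in increasing order. Then dim K = 2 and the simplices of K are:

  0-simplices (6): A, B, D, E, F, G
  1-simplices (15): AB, AD, AE, AF, AG, BD, BE, BF, BG, DE, DF, DG, EF, EG, FG
  2-simplices (10): ABE, ABF, ADF, ADG, AEG, BDE, BDG, BFG, DEF, EFG

Hence C_0 ≅ Z^6, C_1 ≅ Z^15, C_2 ≅ Z^10.

∂_1: C_1 → C_0 is given by ∂[p,q] = [q] − [p].
The 6×15 boundary matrix has rank 5 and Smith normal form diag(1,1,1,1,1).

Boundary ∂_2: C_2 → C_1 sends each 2-simplex [p,q,r] to [q,r] − [p,r] + [p,q]. For instance
  ∂EFG = FG − EG + EF,
  ∂ABF = BF − AF + AB.
The 15×10 boundary matrix has rank 10 and Smith normal form diag(1,1,1,1,1,1,1,1,1,2).

From H_k ≅ ker(∂_k) / im(∂_{k+1}) we obtain:

  H_0: rank C_0 − rank ∂_1 = 6 − 5 = 1, and the invariant factors of ∂_1 are all 1, so H_0 = Z.
  H_1: rank ker ∂_1 − rank ∂_2 = (15 − 5) − 10 = 0, and ∂_2 has invariant factor 2 > 1, so H_1 = Z/2Z.
  H_2: rank ker ∂_2 − rank ∂_3 = (10 − 10) − 0 = 0, and there is no ∂_3, so H_2 = 0.

As a check, the Euler characteristic is 6 − 15 + 10 = 1, which agrees with 1 − 0 + 0 = 1.

H_0 = Z,  H_1 = Z/2Z,  H_2 = 0.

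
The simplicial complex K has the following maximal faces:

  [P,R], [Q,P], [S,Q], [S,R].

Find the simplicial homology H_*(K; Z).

K has 4 vertices, 4 edges.
rank ∂_0 = 0, rank ∂_1 = 3 ⇒ b_0 = 4 − 0 − 3 = 1; all invariant factors of ∂_1 are 1 so no torsion. So H_0 ≅ Z.
rank ∂_1 = 3, rank ∂_2 = 0 ⇒ b_1 = 4 − 3 − 0 = 1. So H_1 ≅ Z.

H_0 ≅ Z,  H_1 ≅ Z.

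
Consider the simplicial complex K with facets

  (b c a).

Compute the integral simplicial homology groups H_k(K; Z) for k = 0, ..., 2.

We work with the vertex ordering a < b < c. The simplices of K, each written with vertices in increasing order, are:

  0-simplices (3): a, b, c
  1-simplices (3): ab, ac, bc
  2-simplices (1): abc

Hence C_0 ≅ Z^3, C_1 ≅ Z^3, C_2 ≅ Z^1.

Boundary ∂_1: C_1 → C_0 is given by ∂[p,q] = [q] − [p].
As a 3×3 matrix over Z this has rank 2, with invariant factors (1,1).

∂_2: C_2 → C_1 sends each 2-simplex [p,q,r] to [q,r] − [p,r] + [p,q]. For instance
  ∂abc = bc − ac + ab.
The 3×1 boundary matrix has rank 1 and Smith normal form diag(1).

Reading off H_k = ker ∂_k / im ∂_{k+1}:

  H_0: rank C_0 − rank ∂_1 = 3 − 2 = 1, and the invariant factors of ∂_1 are all 1, so H_0 = Z.
  H_1: rank ker ∂_1 − rank ∂_2 = (3 − 2) − 1 = 0, and the invariant factors of ∂_2 are all 1, so H_1 = 0.
  H_2: rank ker ∂_2 − rank ∂_3 = (1 − 1) − 0 = 0, and there is no ∂_3, so H_2 = 0.

As a check, the Euler characteristic is 3 − 3 + 1 = 1, which agrees with 1 − 0 + 0 = 1.
(K is a triangulation of the 2-simplex.)

H_0 ≅ Z,  H_1 = 0,  H_2 = 0.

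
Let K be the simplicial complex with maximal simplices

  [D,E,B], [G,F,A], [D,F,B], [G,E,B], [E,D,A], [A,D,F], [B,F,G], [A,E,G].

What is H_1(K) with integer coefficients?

H_1 = 0.

Fix the vertex order A < B < D < E < F < G and write every simplex with vertices in increasing order. Then dim K = 2 and the simplices of K are:

  0-simplices (6): A, B, D, E, F, G
  1-simplices (12): AD, AE, AF, AG, BD, BE, BF, BG, DE, DF, EG, FG
  2-simplices (8): ADE, ADF, AEG, AFG, BDE, BDF, BEG, BFG

giving chain groups C_0 ≅ Z^6, C_1 ≅ Z^12, C_2 ≅ Z^8.

Boundary ∂_1: C_1 → C_0 is given by ∂[p,q] = [q] − [p].
The 6×12 boundary matrix has rank 5 and Smith normal form diag(1,1,1,1,1).

∂_2: C_2 → C_1 acts by ∂[p,q,r] = [q,r] − [p,r] + [p,q]. For instance
  ∂ADF = DF − AF + AD,
  ∂BFG = FG − BG + BF.
The 12×8 boundary matrix has rank 7 and Smith normal form diag(1,1,1,1,1,1,1).

Reading off H_k = ker ∂_k / im ∂_{k+1}:

  H_1: rank ker ∂_1 − rank ∂_2 = (12 − 5) − 7 = 0, and the invariant factors of ∂_2 are all 1, so H_1 = 0.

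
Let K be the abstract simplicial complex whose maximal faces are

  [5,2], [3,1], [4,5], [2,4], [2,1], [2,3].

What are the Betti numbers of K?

b_0 = 1, b_1 = 2.

Fix the vertex order 1 < 2 < 3 < 4 < 5 and write every simplex with vertices in increasing order. Then dim K = 1 and the simplices of K are:

  0-simplices (5): [1], [2], [3], [4], [5]
  1-simplices (6): [1,2], [1,3], [2,3], [2,4], [2,5], [4,5]

giving chain groups C_0 ≅ Z^5, C_1 ≅ Z^6.

∂_1: C_1 → C_0 sends each edge [p,q] (with p < q) to q − p.
As a 5×6 matrix over Z this has rank 4, with invariant factors (1,1,1,1).

Now H_k = ker ∂_k / im ∂_{k+1}, so:

  H_0: rank C_0 − rank ∂_1 = 5 − 4 = 1, and the invariant factors of ∂_1 are all 1, so H_0 ≅ Z.
  H_1: rank ker ∂_1 − rank ∂_2 = (6 − 4) − 0 = 2, and there is no ∂_2, so H_1 ≅ Z^2.

As a check, the Euler characteristic is 5 − 6 = -1, which agrees with 1 − 2 = -1.

Hence the Betti numbers are b_0 = 1, b_1 = 2.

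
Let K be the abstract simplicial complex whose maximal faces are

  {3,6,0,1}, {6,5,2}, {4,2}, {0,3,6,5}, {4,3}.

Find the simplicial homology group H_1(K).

Fix the vertex order 0 < 1 < 2 < 3 < 4 < 5 < 6 and write every simplex with vertices in increasing order. Then dim K = 3 and the simplices of K are:

  0-simplices (7): [0], [1], [2], [3], [4], [5], [6]
  1-simplices (13): [0,1], [0,3], [0,5], [0,6], [1,3], [1,6], [2,4], [2,5], [2,6], [3,4], [3,5], [3,6], [5,6]
  2-simplices (8): [0,1,3], [0,1,6], [0,3,5], [0,3,6], [0,5,6], [1,3,6], [2,5,6], [3,5,6]
  3-simplices (2): [0,1,3,6], [0,3,5,6]

so the chain groups are C_0 ≅ Z^7, C_1 ≅ Z^13, C_2 ≅ Z^8, C_3 ≅ Z^2.

∂_1: C_1 → C_0 is given by ∂[p,q] = [q] − [p]. For instance
  ∂[1,3] = [3] − [1].
As a 7×13 matrix over Z this has rank 6, with invariant factors (1,1,1,1,1,1).

∂_2: C_2 → C_1 acts by ∂[p,q,r] = [q,r] − [p,r] + [p,q]. For instance
  ∂[0,1,6] = [1,6] − [0,6] + [0,1],
  ∂[1,3,6] = [3,6] − [1,6] + [1,3].
The resulting 13×8 matrix has rank 6, and its Smith normal form has invariant factors (1,1,1,1,1,1).

∂_3: C_3 → C_2 sends each 3-simplex σ to the alternating sum Σ_i (−1)^i (σ with its i-th vertex removed). For instance
  ∂[0,1,3,6] = [1,3,6] − [0,3,6] + [0,1,6] − [0,1,3],
  ∂[0,3,5,6] = [3,5,6] − [0,5,6] + [0,3,6] − [0,3,5].
As a 8×2 matrix over Z this has rank 2, with invariant factors (1,1).

From H_k ≅ ker(∂_k) / im(∂_{k+1}) we obtain:

  H_1: rank ker ∂_1 − rank ∂_2 = (13 − 6) − 6 = 1, and the invariant factors of ∂_2 are all 1, so H_1 = Z.

H_1 ≅ Z.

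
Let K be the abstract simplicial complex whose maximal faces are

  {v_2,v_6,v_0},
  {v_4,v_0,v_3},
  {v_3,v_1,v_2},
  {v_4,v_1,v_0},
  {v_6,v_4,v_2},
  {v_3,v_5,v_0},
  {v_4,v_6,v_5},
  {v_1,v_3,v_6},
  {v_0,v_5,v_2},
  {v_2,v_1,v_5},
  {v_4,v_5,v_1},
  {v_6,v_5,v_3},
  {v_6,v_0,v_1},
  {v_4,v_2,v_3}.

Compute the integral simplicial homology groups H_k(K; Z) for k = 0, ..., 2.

H_0 = Z,  H_1 = Z^2,  H_2 = Z.

Take the total order v_0 < v_1 < v_2 < v_3 < v_4 < v_5 < v_6 on the vertex set. Then K (dimension 2) consists of the simplices:

  0-simplices (7): [v_0], [v_1], [v_2], [v_3], [v_4], [v_5], [v_6]
  1-simplices (21): (21 of them)
  2-simplices (14): (14 of them)

giving chain groups C_0 ≅ Z^7, C_1 ≅ Z^21, C_2 ≅ Z^14.

Boundary ∂_1: C_1 → C_0 sends each edge [p,q] (with p < q) to q − p. For instance
  ∂[v_3,v_5] = [v_5] − [v_3].
The resulting 7×21 matrix has rank 6, and its Smith normal form has invariant factors (1,1,1,1,1,1).

The boundary map ∂_2: C_2 → C_1 maps a triangle to the signed sum of its edges. For instance
  ∂[v_0,v_2,v_6] = [v_2,v_6] − [v_0,v_6] + [v_0,v_2],
  ∂[v_0,v_3,v_4] = [v_3,v_4] − [v_0,v_4] + [v_0,v_3].
The 21×14 boundary matrix has rank 13 and Smith normal form diag(1,1,1,1,1,1,1,1,1,1,1,1,1).

From H_k ≅ ker(∂_k) / im(∂_{k+1}) we obtain:

  H_0: rank C_0 − rank ∂_1 = 7 − 6 = 1, and the invariant factors of ∂_1 are all 1, so H_0 = Z.
  H_1: rank ker ∂_1 − rank ∂_2 = (21 − 6) − 13 = 2, and the invariant factors of ∂_2 are all 1, so H_1 = Z^2.
  H_2: rank ker ∂_2 − rank ∂_3 = (14 − 13) − 0 = 1, and there is no ∂_3, so H_2 = Z.

(K is a triangulation of the torus T^2.)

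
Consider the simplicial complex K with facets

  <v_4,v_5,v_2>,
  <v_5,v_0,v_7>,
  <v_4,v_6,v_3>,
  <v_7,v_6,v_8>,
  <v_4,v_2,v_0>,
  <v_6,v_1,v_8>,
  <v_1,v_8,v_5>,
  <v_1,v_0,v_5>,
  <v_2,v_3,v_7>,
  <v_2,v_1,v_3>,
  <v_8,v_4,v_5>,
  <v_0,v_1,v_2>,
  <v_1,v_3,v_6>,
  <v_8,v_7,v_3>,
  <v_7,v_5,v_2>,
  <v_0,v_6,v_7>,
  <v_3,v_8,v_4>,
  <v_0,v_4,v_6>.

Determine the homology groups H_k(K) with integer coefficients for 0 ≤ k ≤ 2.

Order the vertices as v_0 < v_1 < v_2 < v_3 < v_4 < v_5 < v_6 < v_7 < v_8. Listing each simplex with vertices in this order, K has dimension 2 with simplices:

  0-simplices (9): [v_0], [v_1], [v_2], [v_3], [v_4], [v_5], [v_6], [v_7], [v_8]
  1-simplices (27): (27 of them)
  2-simplices (18): (18 of them)

Hence C_0 ≅ Z^9, C_1 ≅ Z^27, C_2 ≅ Z^18.

Boundary ∂_1: C_1 → C_0 sends each edge [p,q] (with p < q) to q − p.
As a 9×27 matrix over Z this has rank 8, with invariant factors (1,1,1,1,1,1,1,1).

The boundary map ∂_2: C_2 → C_1 acts by ∂[p,q,r] = [q,r] − [p,r] + [p,q]. For instance
  ∂[v_2,v_5,v_7] = [v_5,v_7] − [v_2,v_7] + [v_2,v_5],
  ∂[v_6,v_7,v_8] = [v_7,v_8] − [v_6,v_8] + [v_6,v_7].
The 27×18 boundary matrix has rank 18 and Smith normal form diag(1,1,1,1,1,1,1,1,1,1,1,1,1,1,1,1,1,2).

Computing H_k = (kernel of ∂_k) / (image of ∂_{k+1}):

  H_0: rank C_0 − rank ∂_1 = 9 − 8 = 1, and the invariant factors of ∂_1 are all 1, so H_0 ≅ Z.
  H_1: rank ker ∂_1 − rank ∂_2 = (27 − 8) − 18 = 1, and ∂_2 has invariant factor 2 > 1, so H_1 ≅ Z ⊕ Z_2.
  H_2: rank ker ∂_2 − rank ∂_3 = (18 − 18) − 0 = 0, and there is no ∂_3, so H_2 ≅ 0.

H_0 ≅ Z,  H_1 ≅ Z ⊕ Z_2,  H_2 = 0.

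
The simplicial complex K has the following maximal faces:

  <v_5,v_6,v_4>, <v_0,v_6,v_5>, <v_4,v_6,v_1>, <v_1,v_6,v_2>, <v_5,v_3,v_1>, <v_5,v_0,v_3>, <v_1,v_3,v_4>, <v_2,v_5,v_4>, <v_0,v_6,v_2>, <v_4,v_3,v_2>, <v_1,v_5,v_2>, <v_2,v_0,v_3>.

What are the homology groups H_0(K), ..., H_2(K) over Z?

Take the total order v_0 < v_1 < v_2 < v_3 < v_4 < v_5 < v_6 on the vertex set. Then K (dimension 2) consists of the simplices:

  0-simplices (7): [v_0], [v_1], [v_2], [v_3], [v_4], [v_5], [v_6]
  1-simplices (18): (18 of them)
  2-simplices (12): (12 of them)

so the chain groups are C_0 ≅ Z^7, C_1 ≅ Z^18, C_2 ≅ Z^12.

Boundary ∂_1: C_1 → C_0 maps an edge to its endpoints' difference, ∂[p,q] = q − p. For instance
  ∂[v_0,v_5] = [v_5] − [v_0].
The resulting 7×18 matrix has rank 6, and its Smith normal form has invariant factors (1,1,1,1,1,1).

∂_2: C_2 → C_1 acts by ∂[p,q,r] = [q,r] − [p,r] + [p,q]. For instance
  ∂[v_1,v_4,v_6] = [v_4,v_6] − [v_1,v_6] + [v_1,v_4],
  ∂[v_0,v_2,v_6] = [v_2,v_6] − [v_0,v_6] + [v_0,v_2].
The resulting 18×12 matrix has rank 12, and its Smith normal form has invariant factors (1,1,1,1,1,1,1,1,1,1,1,2).

Reading off H_k = ker ∂_k / im ∂_{k+1}:

  H_0: rank C_0 − rank ∂_1 = 7 − 6 = 1, and the invariant factors of ∂_1 are all 1, so H_0 ≅ Z.
  H_1: rank ker ∂_1 − rank ∂_2 = (18 − 6) − 12 = 0, and ∂_2 has invariant factor 2 > 1, so H_1 ≅ Z/2Z.
  H_2: rank ker ∂_2 − rank ∂_3 = (12 − 12) − 0 = 0, and there is no ∂_3, so H_2 ≅ 0.

(K is a triangulation of the real projective plane RP^2.)

H_0 = Z,  H_1 = Z/2Z,  H_2 = 0.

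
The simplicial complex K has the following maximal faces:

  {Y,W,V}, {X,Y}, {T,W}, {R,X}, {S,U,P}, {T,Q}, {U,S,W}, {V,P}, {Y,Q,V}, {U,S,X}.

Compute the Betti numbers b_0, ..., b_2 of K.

Order the vertices as P < Q < R < S < T < U < V < W < X < Y. Listing each simplex with vertices in this order, K has dimension 2 with simplices:

  0-simplices (10): P, Q, R, S, T, U, V, W, X, Y
  1-simplices (17): PS, PU, PV, QT, QV, QY, RX, SU, SW, SX, TW, UW, UX, VW, VY, WY, XY
  2-simplices (5): PSU, QVY, SUW, SUX, VWY

Hence C_0 ≅ Z^10, C_1 ≅ Z^17, C_2 ≅ Z^5.

∂_1: C_1 → C_0 maps an edge to its endpoints' difference, ∂[p,q] = q − p.
This gives a 10×17 integer matrix of rank 9; reducing to Smith normal form yields diagonal entries (1,1,1,1,1,1,1,1,1).

The boundary map ∂_2: C_2 → C_1 acts by ∂[p,q,r] = [q,r] − [p,r] + [p,q]. For instance
  ∂PSU = SU − PU + PS,
  ∂QVY = VY − QY + QV.
The resulting 17×5 matrix has rank 5, and its Smith normal form has invariant factors (1,1,1,1,1).

Now H_k = ker ∂_k / im ∂_{k+1}, so:

  H_0: rank C_0 − rank ∂_1 = 10 − 9 = 1, and the invariant factors of ∂_1 are all 1, so H_0 = Z.
  H_1: rank ker ∂_1 − rank ∂_2 = (17 − 9) − 5 = 3, and the invariant factors of ∂_2 are all 1, so H_1 = Z^3.
  H_2: rank ker ∂_2 − rank ∂_3 = (5 − 5) − 0 = 0, and there is no ∂_3, so H_2 = 0.

Hence the Betti numbers are b_0 = 1, b_1 = 3, b_2 = 0.

b_0 = 1, b_1 = 3, b_2 = 0.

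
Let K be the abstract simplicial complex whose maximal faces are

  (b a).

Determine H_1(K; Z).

Fix the vertex order a < b and write every simplex with vertices in increasing order. Then dim K = 1 and the simplices of K are:

  0-simplices (2): a, b
  1-simplices (1): ab

Hence C_0 ≅ Z^2, C_1 ≅ Z^1.

∂_1: C_1 → C_0 is given by ∂[p,q] = [q] − [p]. For instance
  ∂ab = b − a.
The resulting 2×1 matrix has rank 1, and its Smith normal form has invariant factors (1).

Reading off H_k = ker ∂_k / im ∂_{k+1}:

  H_1: rank ker ∂_1 − rank ∂_2 = (1 − 1) − 0 = 0, and there is no ∂_2, so H_1 ≅ 0.

H_1 ≅ 0.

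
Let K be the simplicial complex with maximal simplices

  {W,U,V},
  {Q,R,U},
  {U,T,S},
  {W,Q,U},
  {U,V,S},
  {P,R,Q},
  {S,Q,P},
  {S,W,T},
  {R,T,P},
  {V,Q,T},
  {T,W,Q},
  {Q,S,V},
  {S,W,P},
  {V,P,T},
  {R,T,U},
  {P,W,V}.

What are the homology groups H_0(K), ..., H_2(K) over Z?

We work with the vertex ordering P < Q < R < S < T < U < V < W. The simplices of K, each written with vertices in increasing order, are:

  0-simplices (8): P, Q, R, S, T, U, V, W
  1-simplices (24): PQ, PR, PS, PT, PV, PW, QR, QS, QT, QU, QV, QW, RT, RU, ST, SU, SV, SW, TU, TV, TW, UV, UW, VW
  2-simplices (16): PQR, PQS, PRT, PSW, PTV, PVW, QRU, QSV, QTV, QTW, QUW, RTU, STU, STW, SUV, UVW

so the chain groups are C_0 ≅ Z^8, C_1 ≅ Z^24, C_2 ≅ Z^16.

∂_1: C_1 → C_0 maps an edge to its endpoints' difference, ∂[p,q] = q − p.
As a 8×24 matrix over Z this has rank 7, with invariant factors (1,1,1,1,1,1,1).

∂_2: C_2 → C_1 maps a triangle to the signed sum of its edges. For instance
  ∂RTU = TU − RU + RT,
  ∂PQS = QS − PS + PQ.
As a 24×16 matrix over Z this has rank 15, with invariant factors (1,1,1,1,1,1,1,1,1,1,1,1,1,1,1).

Computing H_k = (kernel of ∂_k) / (image of ∂_{k+1}):

  H_0: rank C_0 − rank ∂_1 = 8 − 7 = 1, and the invariant factors of ∂_1 are all 1, so H_0 = Z.
  H_1: rank ker ∂_1 − rank ∂_2 = (24 − 7) − 15 = 2, and the invariant factors of ∂_2 are all 1, so H_1 = Z^2.
  H_2: rank ker ∂_2 − rank ∂_3 = (16 − 15) − 0 = 1, and there is no ∂_3, so H_2 = Z.

H_0 ≅ Z,  H_1 ≅ Z^2,  H_2 ≅ Z.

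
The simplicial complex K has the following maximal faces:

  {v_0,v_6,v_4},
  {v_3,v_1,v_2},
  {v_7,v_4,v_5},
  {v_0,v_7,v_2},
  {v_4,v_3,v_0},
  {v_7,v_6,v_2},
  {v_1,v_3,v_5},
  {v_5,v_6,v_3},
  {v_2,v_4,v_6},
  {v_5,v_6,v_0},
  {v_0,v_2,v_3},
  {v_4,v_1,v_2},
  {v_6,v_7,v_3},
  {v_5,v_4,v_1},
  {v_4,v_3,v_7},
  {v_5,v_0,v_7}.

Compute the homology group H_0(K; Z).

H_0 = Z.

Take the total order v_0 < v_1 < v_2 < v_3 < v_4 < v_5 < v_6 < v_7 on the vertex set. Then K (dimension 2) consists of the simplices:

  0-simplices (8): [v_0], [v_1], [v_2], [v_3], [v_4], [v_5], [v_6], [v_7]
  1-simplices (24): (24 of them)
  2-simplices (16): (16 of them)

Hence C_0 ≅ Z^8, C_1 ≅ Z^24, C_2 ≅ Z^16.

The boundary map ∂_1: C_1 → C_0 is given by ∂[p,q] = [q] − [p].
The 8×24 boundary matrix has rank 7 and Smith normal form diag(1,1,1,1,1,1,1).

∂_2: C_2 → C_1 maps a triangle to the signed sum of its edges. For instance
  ∂[v_3,v_5,v_6] = [v_5,v_6] − [v_3,v_6] + [v_3,v_5],
  ∂[v_1,v_2,v_4] = [v_2,v_4] − [v_1,v_4] + [v_1,v_2].
The resulting 24×16 matrix has rank 15, and its Smith normal form has invariant factors (1,1,1,1,1,1,1,1,1,1,1,1,1,1,1).

Reading off H_k = ker ∂_k / im ∂_{k+1}:

  H_0: rank C_0 − rank ∂_1 = 8 − 7 = 1, and the invariant factors of ∂_1 are all 1, so H_0 = Z.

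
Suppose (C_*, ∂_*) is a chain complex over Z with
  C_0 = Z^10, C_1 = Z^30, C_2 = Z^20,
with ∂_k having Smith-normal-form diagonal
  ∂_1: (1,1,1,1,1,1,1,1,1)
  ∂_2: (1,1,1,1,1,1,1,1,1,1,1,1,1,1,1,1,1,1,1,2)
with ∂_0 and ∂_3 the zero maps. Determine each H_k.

H_0: b_0 = 10 − 0 − 9 = 1; torsion from ∂_1 factors > 1: none. So H_0 = Z.
H_1: b_1 = 30 − 9 − 20 = 1; torsion from ∂_2 factors > 1: [2]. So H_1 = Z ⊕ Z_2.
H_2: b_2 = 20 − 20 − 0 = 0; torsion from ∂_3 factors > 1: none. So H_2 = 0.

H_0 = Z,  H_1 = Z ⊕ Z_2,  H_2 = 0.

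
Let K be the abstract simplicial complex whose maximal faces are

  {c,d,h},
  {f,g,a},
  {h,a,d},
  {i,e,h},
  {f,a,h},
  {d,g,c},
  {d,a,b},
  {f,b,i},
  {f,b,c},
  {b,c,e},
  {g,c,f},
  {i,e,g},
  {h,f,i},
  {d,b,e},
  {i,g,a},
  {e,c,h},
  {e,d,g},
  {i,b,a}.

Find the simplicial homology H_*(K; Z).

Take the total order a < b < c < d < e < f < g < h < i on the vertex set. Then K (dimension 2) consists of the simplices:

  0-simplices (9): a, b, c, d, e, f, g, h, i
  1-simplices (27): ab, ad, af, ag, ah, ai, bc, bd, be, bf, bi, cd, ce, cf, cg, ch, de, dg, dh, eg, eh, ei, fg, fh, fi, gi, hi
  2-simplices (18): abd, abi, adh, afg, afh, agi, bce, bcf, bde, bfi, cdg, cdh, ceh, cfg, deg, egi, ehi, fhi

Hence C_0 ≅ Z^9, C_1 ≅ Z^27, C_2 ≅ Z^18.

The boundary map ∂_1: C_1 → C_0 sends each edge [p,q] (with p < q) to q − p. For instance
  ∂bf = f − b.
The resulting 9×27 matrix has rank 8, and its Smith normal form has invariant factors (1,1,1,1,1,1,1,1).

Boundary ∂_2: C_2 → C_1 acts by ∂[p,q,r] = [q,r] − [p,r] + [p,q]. For instance
  ∂afh = fh − ah + af,
  ∂adh = dh − ah + ad.
This gives a 27×18 integer matrix of rank 18; reducing to Smith normal form yields diagonal entries (1,1,1,1,1,1,1,1,1,1,1,1,1,1,1,1,1,2).

Now H_k = ker ∂_k / im ∂_{k+1}, so:

  H_0: rank C_0 − rank ∂_1 = 9 − 8 = 1, and the invariant factors of ∂_1 are all 1, so H_0 = Z.
  H_1: rank ker ∂_1 − rank ∂_2 = (27 − 8) − 18 = 1, and ∂_2 has invariant factor 2 > 1, so H_1 = Z ⊕ Z/2.
  H_2: rank ker ∂_2 − rank ∂_3 = (18 − 18) − 0 = 0, and there is no ∂_3, so H_2 = 0.

H_0 ≅ Z,  H_1 ≅ Z ⊕ Z/2,  H_2 = 0.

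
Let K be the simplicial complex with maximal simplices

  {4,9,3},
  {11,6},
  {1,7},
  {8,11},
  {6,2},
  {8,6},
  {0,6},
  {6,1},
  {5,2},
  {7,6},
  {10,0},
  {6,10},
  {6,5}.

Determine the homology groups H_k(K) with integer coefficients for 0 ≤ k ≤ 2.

Order the vertices as 0 < 1 < 2 < 3 < 4 < 5 < 6 < 7 < 8 < 9 < 10 < 11. Listing each simplex with vertices in this order, K has dimension 2 with simplices:

  0-simplices (12): [0], [1], [2], [3], [4], [5], [6], [7], [8], [9], [10], [11]
  1-simplices (15): [0,6], [0,10], [1,6], [1,7], [2,5], [2,6], [3,4], [3,9], [4,9], [5,6], [6,7], [6,8], [6,10], [6,11], [8,11]
  2-simplices (1): [3,4,9]

Hence C_0 ≅ Z^12, C_1 ≅ Z^15, C_2 ≅ Z^1.

Boundary ∂_1: C_1 → C_0 sends each edge [p,q] (with p < q) to q − p.
The 12×15 boundary matrix has rank 10 and Smith normal form diag(1,1,1,1,1,1,1,1,1,1).

The boundary map ∂_2: C_2 → C_1 maps a triangle to the signed sum of its edges. For instance
  ∂[3,4,9] = [4,9] − [3,9] + [3,4].
This gives a 15×1 integer matrix of rank 1; reducing to Smith normal form yields diagonal entries (1).

Reading off H_k = ker ∂_k / im ∂_{k+1}:

  H_0: rank C_0 − rank ∂_1 = 12 − 10 = 2, and the invariant factors of ∂_1 are all 1, so H_0 ≅ Z^2.
  H_1: rank ker ∂_1 − rank ∂_2 = (15 − 10) − 1 = 4, and the invariant factors of ∂_2 are all 1, so H_1 ≅ Z^4.
  H_2: rank ker ∂_2 − rank ∂_3 = (1 − 1) − 0 = 0, and there is no ∂_3, so H_2 ≅ 0.

As a check, the Euler characteristic is 12 − 15 + 1 = -2, which agrees with 2 − 4 + 0 = -2.

H_0 = Z^2,  H_1 = Z^4,  H_2 = 0.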